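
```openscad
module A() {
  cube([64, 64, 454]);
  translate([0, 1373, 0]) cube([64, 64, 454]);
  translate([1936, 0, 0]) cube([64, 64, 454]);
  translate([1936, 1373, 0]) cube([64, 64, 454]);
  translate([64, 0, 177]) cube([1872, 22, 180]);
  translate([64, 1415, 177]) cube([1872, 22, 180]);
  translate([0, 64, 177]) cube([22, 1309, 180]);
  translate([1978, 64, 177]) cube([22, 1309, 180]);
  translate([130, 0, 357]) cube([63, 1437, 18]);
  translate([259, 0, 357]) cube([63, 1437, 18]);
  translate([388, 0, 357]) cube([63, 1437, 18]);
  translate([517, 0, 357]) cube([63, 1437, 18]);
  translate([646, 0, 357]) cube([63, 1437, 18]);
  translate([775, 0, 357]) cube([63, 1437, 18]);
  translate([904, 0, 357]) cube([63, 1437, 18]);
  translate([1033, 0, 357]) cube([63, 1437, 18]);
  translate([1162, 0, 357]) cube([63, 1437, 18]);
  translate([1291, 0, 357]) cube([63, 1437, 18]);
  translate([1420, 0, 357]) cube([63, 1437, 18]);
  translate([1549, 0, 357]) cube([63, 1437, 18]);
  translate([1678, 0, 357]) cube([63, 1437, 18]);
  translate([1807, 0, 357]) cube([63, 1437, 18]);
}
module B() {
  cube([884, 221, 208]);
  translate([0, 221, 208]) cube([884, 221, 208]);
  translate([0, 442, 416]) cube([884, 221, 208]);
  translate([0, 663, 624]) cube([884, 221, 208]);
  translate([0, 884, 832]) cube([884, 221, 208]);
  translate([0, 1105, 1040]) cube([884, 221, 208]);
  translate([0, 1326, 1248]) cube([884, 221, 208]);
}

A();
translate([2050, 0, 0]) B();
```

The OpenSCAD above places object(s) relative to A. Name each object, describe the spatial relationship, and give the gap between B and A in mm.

The staircase's nearest face is 50 mm from the bed frame's +x face.

A is a bed frame. B is a staircase. The staircase is on the floor beside the bed frame on its +x side. The gap between the staircase and the bed frame is 50 mm.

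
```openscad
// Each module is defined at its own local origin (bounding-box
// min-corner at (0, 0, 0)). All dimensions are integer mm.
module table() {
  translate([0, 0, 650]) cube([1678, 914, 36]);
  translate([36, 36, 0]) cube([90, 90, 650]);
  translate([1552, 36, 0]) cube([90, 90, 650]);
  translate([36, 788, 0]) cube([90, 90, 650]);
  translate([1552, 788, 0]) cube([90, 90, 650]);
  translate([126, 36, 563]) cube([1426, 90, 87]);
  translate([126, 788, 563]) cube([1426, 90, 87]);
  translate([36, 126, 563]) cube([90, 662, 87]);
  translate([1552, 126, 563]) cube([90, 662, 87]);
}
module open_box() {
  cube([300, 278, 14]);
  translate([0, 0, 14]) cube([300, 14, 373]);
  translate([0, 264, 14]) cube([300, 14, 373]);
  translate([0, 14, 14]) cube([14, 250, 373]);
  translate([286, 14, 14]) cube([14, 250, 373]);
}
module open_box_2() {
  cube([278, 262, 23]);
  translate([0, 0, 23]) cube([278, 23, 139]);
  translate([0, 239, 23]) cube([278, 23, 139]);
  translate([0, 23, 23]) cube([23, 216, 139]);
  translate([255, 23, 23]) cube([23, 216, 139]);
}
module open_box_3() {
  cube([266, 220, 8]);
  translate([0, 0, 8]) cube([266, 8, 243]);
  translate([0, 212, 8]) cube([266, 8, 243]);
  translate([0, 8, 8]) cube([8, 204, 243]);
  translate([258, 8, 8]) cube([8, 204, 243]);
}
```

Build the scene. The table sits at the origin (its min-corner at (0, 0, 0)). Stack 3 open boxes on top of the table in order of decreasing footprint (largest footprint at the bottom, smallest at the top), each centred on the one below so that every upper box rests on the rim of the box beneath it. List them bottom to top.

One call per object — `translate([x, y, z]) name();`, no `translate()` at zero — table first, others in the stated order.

table();
translate([689, 318, 686]) open_box();
translate([700, 326, 1073]) open_box_2();
translate([706, 347, 1235]) open_box_3();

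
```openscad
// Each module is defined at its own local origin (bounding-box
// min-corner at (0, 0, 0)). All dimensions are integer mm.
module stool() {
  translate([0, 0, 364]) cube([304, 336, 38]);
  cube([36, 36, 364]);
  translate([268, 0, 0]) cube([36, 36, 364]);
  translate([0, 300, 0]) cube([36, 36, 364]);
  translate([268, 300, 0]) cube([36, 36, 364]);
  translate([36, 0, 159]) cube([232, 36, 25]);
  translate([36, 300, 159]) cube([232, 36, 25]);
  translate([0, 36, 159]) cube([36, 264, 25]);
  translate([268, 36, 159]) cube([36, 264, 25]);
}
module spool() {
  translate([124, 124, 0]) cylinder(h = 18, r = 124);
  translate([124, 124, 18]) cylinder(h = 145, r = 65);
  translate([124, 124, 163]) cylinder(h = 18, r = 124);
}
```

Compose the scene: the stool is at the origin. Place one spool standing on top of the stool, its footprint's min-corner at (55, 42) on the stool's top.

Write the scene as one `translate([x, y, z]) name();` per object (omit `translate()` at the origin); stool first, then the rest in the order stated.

stool();
translate([55, 42, 402]) spool();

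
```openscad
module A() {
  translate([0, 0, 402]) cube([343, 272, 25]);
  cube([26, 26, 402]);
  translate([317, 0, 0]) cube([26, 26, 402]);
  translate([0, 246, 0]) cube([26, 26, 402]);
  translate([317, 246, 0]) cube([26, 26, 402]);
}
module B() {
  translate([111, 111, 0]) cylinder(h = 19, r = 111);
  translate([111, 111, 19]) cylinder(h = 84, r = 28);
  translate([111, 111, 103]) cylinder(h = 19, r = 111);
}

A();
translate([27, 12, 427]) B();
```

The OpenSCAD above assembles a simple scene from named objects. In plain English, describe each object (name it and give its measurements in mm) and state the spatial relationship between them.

A is a four-legged stool. The seat is 343×272 mm, 25 mm thick, top at z = 427 mm. It stands on four square legs, each 26×26 mm in cross-section, from z = 0 to the seat underside, each flush with a corner of the seat.

B is a spool: two coaxial disc flanges of radius 111 mm and thickness 19 mm, joined by a core cylinder of radius 28 mm and height 84 mm. The lower flange rests on z = 0 and the three cylinders share a vertical axis.

The spool is on top of the stool.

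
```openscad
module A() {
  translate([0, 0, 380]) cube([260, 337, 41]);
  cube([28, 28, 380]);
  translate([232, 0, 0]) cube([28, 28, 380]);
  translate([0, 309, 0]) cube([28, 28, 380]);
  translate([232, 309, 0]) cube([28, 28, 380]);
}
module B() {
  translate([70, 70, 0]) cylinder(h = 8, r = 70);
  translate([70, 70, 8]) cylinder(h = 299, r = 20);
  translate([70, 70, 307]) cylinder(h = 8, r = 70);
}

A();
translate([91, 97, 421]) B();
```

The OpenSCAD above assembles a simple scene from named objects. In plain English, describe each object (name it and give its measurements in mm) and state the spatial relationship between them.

A is a four-legged stool. The seat is a 260×337×41 mm slab whose top surface is at z = 421 mm; four square legs, each 28×28 mm in cross-section, run from the floor (z = 0) to the underside of the seat, each flush with a corner of the seat.

B is a spool: two coaxial disc flanges of radius 70 mm and thickness 8 mm, joined by a core cylinder of radius 20 mm and height 299 mm. The lower flange rests on z = 0 and the three cylinders share a vertical axis.

The spool is on top of the stool.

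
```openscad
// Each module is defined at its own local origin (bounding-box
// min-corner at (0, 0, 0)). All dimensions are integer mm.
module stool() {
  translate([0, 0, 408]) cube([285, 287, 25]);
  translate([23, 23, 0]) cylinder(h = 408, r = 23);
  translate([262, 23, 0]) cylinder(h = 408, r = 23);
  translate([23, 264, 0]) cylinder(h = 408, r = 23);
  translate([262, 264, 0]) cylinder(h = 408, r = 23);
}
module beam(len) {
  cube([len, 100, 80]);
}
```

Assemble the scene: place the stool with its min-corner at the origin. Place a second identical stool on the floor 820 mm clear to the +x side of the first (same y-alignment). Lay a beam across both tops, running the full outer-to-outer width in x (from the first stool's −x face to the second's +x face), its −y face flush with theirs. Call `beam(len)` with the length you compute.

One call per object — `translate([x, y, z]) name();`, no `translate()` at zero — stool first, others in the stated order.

stool();
translate([1105, 0, 0]) stool();
translate([0, 0, 433]) beam(1390);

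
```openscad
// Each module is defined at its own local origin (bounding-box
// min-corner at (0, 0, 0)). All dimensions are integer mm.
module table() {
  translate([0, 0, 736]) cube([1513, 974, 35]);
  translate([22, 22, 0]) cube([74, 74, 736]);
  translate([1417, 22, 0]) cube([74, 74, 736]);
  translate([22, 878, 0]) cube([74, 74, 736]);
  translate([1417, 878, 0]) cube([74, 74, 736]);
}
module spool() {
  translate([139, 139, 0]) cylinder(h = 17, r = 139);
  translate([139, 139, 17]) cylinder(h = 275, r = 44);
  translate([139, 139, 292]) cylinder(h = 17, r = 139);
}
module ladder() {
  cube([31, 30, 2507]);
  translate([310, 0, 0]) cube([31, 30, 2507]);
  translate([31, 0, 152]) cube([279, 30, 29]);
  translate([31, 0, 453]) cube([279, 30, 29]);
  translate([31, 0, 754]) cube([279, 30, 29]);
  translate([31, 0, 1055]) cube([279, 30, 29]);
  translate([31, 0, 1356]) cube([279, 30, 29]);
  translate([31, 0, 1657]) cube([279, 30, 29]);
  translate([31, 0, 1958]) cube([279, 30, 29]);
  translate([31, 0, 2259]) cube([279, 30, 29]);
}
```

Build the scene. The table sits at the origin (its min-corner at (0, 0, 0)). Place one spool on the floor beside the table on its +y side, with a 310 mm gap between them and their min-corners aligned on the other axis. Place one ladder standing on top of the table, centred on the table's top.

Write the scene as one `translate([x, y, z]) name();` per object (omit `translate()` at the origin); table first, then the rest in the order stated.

table();
translate([0, 1284, 0]) spool();
translate([586, 472, 771]) ladder();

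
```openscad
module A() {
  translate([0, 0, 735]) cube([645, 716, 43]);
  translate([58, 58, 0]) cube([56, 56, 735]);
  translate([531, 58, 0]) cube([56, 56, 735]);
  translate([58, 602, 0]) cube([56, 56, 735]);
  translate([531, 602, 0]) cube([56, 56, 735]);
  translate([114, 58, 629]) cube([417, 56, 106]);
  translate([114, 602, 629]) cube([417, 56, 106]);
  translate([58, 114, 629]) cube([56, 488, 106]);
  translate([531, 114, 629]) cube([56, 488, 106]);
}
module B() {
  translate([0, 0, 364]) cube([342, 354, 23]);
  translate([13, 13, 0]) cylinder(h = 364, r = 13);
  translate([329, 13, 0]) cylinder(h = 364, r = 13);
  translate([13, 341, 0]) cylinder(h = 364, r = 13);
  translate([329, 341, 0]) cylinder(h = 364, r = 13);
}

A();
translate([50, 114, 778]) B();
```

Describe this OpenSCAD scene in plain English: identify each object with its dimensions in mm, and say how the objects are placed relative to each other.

A is a rectangular dining table. The top is 645×716×43 mm with its upper surface at z = 778 mm. It stands on four 56×56 mm square legs, each inset 58 mm from the nearest pair of top edges, running from the floor to the underside of the top. Four apron rails, 56 mm thick and 106 mm tall, run between adjacent legs with their top edges flush with the underside of the top and their outer faces flush with the legs' outer faces.

B is a simple wooden stool: a rectangular seat 342 mm (x) by 354 mm (y), 23 mm thick, top face at z = 387 mm, on four round legs, each 26 mm in diameter. The legs rest on z = 0, each leg's axis is inset half a diameter from the nearest pair of seat edges (so the leg's bounding box is flush with the corner).

The stool is on top of the table.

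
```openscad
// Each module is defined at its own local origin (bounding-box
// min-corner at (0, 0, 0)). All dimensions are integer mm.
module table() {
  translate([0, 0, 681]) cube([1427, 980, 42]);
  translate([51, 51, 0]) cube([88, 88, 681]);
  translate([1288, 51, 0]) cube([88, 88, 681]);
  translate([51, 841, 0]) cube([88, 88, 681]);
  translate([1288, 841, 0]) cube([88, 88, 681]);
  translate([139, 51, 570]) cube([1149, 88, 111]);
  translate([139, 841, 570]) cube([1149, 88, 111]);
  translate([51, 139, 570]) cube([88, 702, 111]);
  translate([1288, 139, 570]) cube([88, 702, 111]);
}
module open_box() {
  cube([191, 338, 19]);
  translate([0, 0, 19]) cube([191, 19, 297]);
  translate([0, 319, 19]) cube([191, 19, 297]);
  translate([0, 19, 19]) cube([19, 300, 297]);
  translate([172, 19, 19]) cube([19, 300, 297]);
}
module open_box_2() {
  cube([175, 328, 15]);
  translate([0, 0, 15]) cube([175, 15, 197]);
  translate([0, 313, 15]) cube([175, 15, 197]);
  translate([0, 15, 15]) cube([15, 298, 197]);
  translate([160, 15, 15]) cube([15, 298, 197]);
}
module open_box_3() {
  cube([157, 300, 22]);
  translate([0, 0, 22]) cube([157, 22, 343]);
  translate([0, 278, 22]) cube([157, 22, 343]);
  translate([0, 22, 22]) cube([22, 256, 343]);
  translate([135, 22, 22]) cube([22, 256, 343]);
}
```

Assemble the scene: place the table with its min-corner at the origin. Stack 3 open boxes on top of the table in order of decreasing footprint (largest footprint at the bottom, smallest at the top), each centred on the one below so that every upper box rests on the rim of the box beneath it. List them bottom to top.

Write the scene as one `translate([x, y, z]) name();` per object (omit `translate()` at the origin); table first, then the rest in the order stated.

table();
translate([618, 321, 723]) open_box();
translate([626, 326, 1039]) open_box_2();
translate([635, 340, 1251]) open_box_3();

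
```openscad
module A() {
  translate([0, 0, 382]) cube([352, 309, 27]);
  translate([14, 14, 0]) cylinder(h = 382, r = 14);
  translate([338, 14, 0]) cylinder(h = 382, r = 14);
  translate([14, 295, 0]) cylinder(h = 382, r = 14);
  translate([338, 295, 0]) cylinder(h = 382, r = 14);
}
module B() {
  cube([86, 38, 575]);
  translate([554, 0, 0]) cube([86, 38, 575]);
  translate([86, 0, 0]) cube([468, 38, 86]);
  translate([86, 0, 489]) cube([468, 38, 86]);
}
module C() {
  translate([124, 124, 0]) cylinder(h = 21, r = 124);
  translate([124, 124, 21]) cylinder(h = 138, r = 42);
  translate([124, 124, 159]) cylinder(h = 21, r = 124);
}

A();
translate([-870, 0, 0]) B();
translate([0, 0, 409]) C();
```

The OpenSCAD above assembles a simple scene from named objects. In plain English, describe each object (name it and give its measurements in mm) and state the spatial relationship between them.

A is a simple wooden stool: a rectangular seat 352 mm (x) by 309 mm (y), 27 mm thick, top face at z = 409 mm, on four round legs, each 28 mm in diameter. The legs rest on z = 0, each leg's axis is inset half a diameter from the nearest pair of seat edges (so the leg's bounding box is flush with the corner).

B is a rectangular picture frame lying in the x–z plane (depth along y). The opening is 468 mm wide (x) by 403 mm tall (z), surrounded by a border 86 mm wide on all four sides. The frame is 38 mm deep and is made of two full-height vertical stiles with two horizontal rails fitted between them.

C is a spool: two coaxial disc flanges of radius 124 mm and thickness 21 mm, joined by a core cylinder of radius 42 mm and height 138 mm. The lower flange rests on z = 0 and the three cylinders share a vertical axis.

The picture frame is on the floor beside the stool on its −x side. The spool is on top of the stool.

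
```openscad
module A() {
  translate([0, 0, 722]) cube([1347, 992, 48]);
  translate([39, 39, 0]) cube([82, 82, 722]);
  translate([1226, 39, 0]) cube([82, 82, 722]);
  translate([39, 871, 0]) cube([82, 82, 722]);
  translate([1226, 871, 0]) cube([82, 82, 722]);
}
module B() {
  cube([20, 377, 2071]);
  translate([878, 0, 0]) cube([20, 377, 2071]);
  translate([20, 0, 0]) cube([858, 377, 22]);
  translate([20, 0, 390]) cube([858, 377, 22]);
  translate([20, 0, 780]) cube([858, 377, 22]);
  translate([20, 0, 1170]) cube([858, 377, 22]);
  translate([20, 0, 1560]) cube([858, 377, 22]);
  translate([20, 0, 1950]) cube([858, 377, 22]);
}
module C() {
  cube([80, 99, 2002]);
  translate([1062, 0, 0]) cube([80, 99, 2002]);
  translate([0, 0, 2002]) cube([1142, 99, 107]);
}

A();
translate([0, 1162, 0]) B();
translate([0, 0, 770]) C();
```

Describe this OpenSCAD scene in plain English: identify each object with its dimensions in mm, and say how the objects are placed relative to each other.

A is a table with a 1347×992 mm rectangular top, 48 mm thick, top surface at z = 770 mm, supported by four 82×82 mm square legs, each inset 39 mm from the nearest pair of top edges, running from the floor.

B is an open bookshelf. Two side panels, each 20 mm thick, 377 mm deep and 2071 mm tall, stand 898 mm apart (outside-to-outside). Between them sit 6 shelves, each 22 mm thick and 377 mm deep, spanning the full gap between the sides. The bottom shelf rests on the floor (its underside at z = 0) and the clear gap between one shelf's top and the next shelf's underside is 368 mm.

C is a door frame. The clear opening is 982 mm wide and 2002 mm high. Two 80 mm wide jambs, 99 mm deep, stand either side of the opening from the floor to the top of the opening. A 107 mm thick head sits across the top of both jambs, spanning the full outside width of the frame.

The bookshelf is on the floor beside the table on its +y side. The door frame is on top of the table.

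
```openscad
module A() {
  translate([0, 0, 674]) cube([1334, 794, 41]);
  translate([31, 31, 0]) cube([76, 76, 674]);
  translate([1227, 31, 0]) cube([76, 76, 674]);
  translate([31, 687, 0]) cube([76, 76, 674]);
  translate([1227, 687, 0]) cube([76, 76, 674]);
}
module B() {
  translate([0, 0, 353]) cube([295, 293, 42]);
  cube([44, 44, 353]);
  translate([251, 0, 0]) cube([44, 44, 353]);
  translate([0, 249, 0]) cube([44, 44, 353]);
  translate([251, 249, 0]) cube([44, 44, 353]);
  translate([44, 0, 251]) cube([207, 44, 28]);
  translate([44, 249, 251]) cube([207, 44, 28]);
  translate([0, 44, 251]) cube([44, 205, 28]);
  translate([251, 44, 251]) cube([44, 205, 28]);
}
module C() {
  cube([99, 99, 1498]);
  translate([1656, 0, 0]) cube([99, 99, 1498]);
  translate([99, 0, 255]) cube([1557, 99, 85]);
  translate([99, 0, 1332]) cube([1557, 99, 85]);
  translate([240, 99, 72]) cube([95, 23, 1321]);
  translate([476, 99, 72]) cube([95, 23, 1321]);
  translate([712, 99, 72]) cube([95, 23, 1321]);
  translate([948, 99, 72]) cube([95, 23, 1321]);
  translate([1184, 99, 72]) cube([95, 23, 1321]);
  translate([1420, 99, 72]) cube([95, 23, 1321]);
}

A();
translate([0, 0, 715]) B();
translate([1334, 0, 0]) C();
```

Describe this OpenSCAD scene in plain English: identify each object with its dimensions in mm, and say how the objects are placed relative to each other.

A is a table: top 1334 mm (x) × 794 mm (y), 41 mm thick, upper face at z = 715 mm, on four 76×76 mm square legs, each inset 31 mm from the nearest pair of top edges, running from z = 0 to the bottom of the top.

B is a four-legged stool. The seat is a 295×293×42 mm slab whose top surface is at z = 395 mm; four square legs, each 44×44 mm in cross-section, run from the floor (z = 0) to the underside of the seat, each flush with a corner of the seat. Four stretchers, 44 mm wide and 28 mm tall, connect adjacent legs with their undersides at z = 251 mm, each running between the inner faces of the legs it joins and aligned with the legs' outer faces on the other axis.

C is a fence section. Two 99×99 mm posts, 1498 mm tall, stand on the floor with a clear span of 1557 mm between their inner faces. Two horizontal rails of 99×85 mm section span the gap between the posts with their undersides at z = 255 mm and z = 1332 mm, flush with the posts' −y face. 6 pickets, each 95 mm wide, 23 mm thick and 1321 mm tall, are fixed to the +y face of the rails with their bottoms at z = 72 mm, evenly spaced across the span with equal gaps (rounded down to the nearest mm) at the −x end and between each pair — any rounding remainder accumulates at the +x end.

The stool is on top of the table. The fence section is against the table's +x side, with their −y faces flush.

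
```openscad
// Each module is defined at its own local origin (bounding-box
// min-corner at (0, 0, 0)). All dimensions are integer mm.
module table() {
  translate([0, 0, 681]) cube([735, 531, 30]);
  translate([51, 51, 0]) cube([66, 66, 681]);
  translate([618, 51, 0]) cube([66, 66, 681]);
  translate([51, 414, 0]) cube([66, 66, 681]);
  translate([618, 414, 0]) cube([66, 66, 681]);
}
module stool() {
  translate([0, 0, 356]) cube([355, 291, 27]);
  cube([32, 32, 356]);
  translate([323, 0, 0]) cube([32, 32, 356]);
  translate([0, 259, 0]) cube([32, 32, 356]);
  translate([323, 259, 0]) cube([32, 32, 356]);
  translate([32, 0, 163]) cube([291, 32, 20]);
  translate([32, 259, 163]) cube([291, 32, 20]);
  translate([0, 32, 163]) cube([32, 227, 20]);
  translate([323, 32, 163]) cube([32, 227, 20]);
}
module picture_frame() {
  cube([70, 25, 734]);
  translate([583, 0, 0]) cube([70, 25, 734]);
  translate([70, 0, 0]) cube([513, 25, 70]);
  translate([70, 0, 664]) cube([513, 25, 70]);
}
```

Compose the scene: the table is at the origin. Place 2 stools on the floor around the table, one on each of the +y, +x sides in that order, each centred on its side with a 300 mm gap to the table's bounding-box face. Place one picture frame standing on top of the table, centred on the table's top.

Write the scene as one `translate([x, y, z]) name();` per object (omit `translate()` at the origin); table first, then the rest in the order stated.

table();
translate([190, 831, 0]) stool();
translate([1035, 120, 0]) stool();
translate([41, 253, 711]) picture_frame();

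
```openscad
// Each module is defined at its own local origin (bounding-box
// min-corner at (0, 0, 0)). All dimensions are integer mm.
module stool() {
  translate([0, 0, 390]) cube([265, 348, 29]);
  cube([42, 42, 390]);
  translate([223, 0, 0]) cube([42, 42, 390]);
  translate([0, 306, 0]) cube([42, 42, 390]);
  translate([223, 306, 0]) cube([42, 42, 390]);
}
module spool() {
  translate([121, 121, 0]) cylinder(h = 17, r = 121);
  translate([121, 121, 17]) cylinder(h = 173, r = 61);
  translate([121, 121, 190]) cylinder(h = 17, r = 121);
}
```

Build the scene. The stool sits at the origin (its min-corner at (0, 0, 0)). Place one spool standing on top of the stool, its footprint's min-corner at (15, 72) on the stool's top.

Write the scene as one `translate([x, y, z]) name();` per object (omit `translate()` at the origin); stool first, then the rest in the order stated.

stool();
translate([15, 72, 419]) spool();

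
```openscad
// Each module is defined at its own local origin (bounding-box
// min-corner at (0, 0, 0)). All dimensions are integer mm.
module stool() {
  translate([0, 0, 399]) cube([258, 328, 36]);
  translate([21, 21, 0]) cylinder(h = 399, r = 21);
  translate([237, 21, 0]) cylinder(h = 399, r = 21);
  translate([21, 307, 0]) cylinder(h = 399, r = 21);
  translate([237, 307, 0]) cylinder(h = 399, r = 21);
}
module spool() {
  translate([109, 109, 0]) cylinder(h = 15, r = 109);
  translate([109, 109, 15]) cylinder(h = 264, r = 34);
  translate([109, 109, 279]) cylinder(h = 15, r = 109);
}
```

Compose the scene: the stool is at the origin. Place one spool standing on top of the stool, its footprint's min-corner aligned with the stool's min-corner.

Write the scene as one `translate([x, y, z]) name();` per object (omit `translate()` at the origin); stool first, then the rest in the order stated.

stool();
translate([0, 0, 435]) spool();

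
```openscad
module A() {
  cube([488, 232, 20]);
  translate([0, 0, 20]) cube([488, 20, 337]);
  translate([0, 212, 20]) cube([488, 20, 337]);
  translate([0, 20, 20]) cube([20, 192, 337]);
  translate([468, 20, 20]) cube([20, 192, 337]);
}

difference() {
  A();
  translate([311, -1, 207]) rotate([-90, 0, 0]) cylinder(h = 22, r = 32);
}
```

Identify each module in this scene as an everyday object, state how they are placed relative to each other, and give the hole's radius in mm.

The subtracted cylinder has r = 32 mm.

A is an open box. The open box has a circular hole through its front wall. The hole's radius is 32 mm.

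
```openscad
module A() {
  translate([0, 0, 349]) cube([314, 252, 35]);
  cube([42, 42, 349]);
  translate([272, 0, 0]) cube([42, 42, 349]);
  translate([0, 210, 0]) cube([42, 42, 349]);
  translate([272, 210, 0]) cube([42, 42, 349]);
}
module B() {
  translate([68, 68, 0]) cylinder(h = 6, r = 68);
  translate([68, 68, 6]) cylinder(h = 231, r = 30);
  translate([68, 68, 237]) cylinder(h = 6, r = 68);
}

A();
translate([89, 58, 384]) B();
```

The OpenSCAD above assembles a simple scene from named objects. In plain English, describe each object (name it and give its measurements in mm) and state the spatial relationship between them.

A is a four-legged stool. The seat is 314×252 mm, 35 mm thick, top at z = 384 mm. It stands on four square legs, each 42×42 mm in cross-section, from z = 0 to the seat underside, each flush with a corner of the seat.

B is a spool: two coaxial disc flanges of radius 68 mm and thickness 6 mm, joined by a core cylinder of radius 30 mm and height 231 mm. The lower flange rests on z = 0 and the three cylinders share a vertical axis.

The spool is on top of the stool, centred.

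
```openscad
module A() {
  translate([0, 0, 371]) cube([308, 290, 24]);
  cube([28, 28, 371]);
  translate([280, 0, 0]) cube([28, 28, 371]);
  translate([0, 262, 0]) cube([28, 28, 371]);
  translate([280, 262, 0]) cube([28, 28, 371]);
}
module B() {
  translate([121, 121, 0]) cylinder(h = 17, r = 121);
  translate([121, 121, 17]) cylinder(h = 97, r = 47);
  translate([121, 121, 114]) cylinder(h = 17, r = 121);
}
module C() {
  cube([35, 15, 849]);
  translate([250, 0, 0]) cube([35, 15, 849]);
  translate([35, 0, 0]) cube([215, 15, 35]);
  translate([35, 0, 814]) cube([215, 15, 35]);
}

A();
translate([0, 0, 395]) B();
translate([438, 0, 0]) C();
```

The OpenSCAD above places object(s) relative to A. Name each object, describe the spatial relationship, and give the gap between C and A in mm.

The picture frame's nearest face is 130 mm from the stool's +x face.

A is a stool. B is a spool. C is a picture frame. The spool is on top of the stool. The picture frame is on the floor beside the stool on its +x side. The gap between the picture frame and the stool is 130 mm.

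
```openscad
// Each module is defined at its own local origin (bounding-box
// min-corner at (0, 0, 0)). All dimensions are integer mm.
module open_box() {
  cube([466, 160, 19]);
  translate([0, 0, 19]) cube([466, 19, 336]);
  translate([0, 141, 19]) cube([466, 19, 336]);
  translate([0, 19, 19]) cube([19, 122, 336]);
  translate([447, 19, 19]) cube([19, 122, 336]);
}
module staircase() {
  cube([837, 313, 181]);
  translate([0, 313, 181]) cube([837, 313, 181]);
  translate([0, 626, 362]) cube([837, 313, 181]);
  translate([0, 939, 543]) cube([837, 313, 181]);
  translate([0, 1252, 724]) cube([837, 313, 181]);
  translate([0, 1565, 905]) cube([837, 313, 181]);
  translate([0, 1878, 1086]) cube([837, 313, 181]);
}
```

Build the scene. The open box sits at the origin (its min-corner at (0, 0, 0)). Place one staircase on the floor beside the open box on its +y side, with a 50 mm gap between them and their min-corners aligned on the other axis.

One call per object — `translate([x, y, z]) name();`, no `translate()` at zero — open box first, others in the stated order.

open_box();
translate([0, 210, 0]) staircase();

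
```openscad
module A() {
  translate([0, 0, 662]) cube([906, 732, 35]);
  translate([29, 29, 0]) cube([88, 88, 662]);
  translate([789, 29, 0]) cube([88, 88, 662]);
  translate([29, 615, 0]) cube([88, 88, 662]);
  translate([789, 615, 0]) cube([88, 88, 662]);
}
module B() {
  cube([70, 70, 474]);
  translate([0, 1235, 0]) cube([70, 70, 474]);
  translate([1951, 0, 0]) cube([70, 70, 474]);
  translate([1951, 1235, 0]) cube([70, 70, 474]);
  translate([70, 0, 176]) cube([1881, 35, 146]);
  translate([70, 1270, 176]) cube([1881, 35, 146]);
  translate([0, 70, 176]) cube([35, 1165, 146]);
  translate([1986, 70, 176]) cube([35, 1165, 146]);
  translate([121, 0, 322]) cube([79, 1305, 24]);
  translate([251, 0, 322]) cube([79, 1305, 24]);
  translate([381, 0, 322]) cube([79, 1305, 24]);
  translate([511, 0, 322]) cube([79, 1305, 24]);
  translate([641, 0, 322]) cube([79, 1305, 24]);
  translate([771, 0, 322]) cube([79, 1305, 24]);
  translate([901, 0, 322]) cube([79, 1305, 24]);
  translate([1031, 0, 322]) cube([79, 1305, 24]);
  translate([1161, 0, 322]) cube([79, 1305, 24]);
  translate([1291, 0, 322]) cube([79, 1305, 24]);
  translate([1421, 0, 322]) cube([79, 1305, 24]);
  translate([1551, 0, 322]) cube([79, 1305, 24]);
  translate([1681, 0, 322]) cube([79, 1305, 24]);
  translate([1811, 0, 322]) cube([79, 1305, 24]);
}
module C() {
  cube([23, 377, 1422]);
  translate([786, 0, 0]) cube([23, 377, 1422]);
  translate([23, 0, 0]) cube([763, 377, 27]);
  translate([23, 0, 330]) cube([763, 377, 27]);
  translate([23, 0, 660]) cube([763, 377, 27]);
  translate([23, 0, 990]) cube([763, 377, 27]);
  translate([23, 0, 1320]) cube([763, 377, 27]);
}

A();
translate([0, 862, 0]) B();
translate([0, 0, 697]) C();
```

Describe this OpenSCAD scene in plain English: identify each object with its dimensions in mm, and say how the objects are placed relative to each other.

A is a table: top 906 mm (x) × 732 mm (y), 35 mm thick, upper face at z = 697 mm, on four 88×88 mm square legs, each inset 29 mm from the nearest pair of top edges, running from z = 0 to the bottom of the top.

B is a bed frame 2021 mm long (x) by 1305 mm wide (y). Four 70×70 mm corner posts, 474 mm tall, at the corners of the footprint. Four rails of 35 mm thickness and 146 mm height run between adjacent posts with their undersides at z = 176 mm, their outer faces flush with the outside of the frame (the two x-running rails run between the posts' inner faces; the two y-running rails run between the posts' inner faces). 14 slats, each 79 mm wide (x) and 24 mm thick, lie across the top of the two x-running rails, running the full 1305 mm width of the frame in y; the slats are evenly spaced along x between the inner faces of the end posts with equal gaps (rounded down to the nearest mm) at the −x end and between each pair — any rounding remainder accumulates at the +x end.

C is an open bookshelf. Two side panels, each 23 mm thick, 377 mm deep and 1422 mm tall, stand 809 mm apart (outside-to-outside). Between them sit 5 shelves, each 27 mm thick and 377 mm deep, spanning the full gap between the sides. The bottom shelf rests on the floor (its underside at z = 0) and the clear gap between one shelf's top and the next shelf's underside is 303 mm.

The bed frame is on the floor beside the table on its +y side. The bookshelf is on top of the table.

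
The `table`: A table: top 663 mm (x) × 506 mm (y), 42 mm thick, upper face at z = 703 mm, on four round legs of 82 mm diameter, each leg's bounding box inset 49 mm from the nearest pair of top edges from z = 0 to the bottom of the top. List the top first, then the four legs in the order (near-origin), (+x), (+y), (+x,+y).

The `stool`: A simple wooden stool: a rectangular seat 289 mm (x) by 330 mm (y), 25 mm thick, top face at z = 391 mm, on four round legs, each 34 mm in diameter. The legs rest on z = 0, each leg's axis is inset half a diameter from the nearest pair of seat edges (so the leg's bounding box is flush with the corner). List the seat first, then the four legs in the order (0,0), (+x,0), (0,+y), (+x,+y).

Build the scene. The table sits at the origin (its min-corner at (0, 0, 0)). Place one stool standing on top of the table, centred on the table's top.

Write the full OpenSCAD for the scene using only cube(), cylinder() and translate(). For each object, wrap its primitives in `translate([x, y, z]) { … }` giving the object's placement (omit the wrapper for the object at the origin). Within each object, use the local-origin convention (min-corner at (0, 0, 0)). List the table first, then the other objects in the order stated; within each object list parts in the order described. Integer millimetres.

translate([0, 0, 661]) cube([663, 506, 42]);
translate([90, 90, 0]) cylinder(h = 661, r = 41);
translate([573, 90, 0]) cylinder(h = 661, r = 41);
translate([90, 416, 0]) cylinder(h = 661, r = 41);
translate([573, 416, 0]) cylinder(h = 661, r = 41);
translate([187, 88, 703]) {
  translate([0, 0, 366]) cube([289, 330, 25]);
  translate([17, 17, 0]) cylinder(h = 366, r = 17);
  translate([272, 17, 0]) cylinder(h = 366, r = 17);
  translate([17, 313, 0]) cylinder(h = 366, r = 17);
  translate([272, 313, 0]) cylinder(h = 366, r = 17);
}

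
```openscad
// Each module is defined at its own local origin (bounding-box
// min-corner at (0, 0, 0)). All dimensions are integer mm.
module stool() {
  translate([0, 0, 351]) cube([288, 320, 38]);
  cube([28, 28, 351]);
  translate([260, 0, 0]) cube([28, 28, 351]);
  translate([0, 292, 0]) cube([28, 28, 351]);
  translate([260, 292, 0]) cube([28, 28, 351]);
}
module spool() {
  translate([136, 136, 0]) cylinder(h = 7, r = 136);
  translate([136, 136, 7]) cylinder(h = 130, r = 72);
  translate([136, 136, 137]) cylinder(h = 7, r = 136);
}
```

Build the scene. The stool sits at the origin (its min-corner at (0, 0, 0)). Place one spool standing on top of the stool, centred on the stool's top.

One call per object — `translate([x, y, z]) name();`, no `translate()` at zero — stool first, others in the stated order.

stool();
translate([8, 24, 389]) spool();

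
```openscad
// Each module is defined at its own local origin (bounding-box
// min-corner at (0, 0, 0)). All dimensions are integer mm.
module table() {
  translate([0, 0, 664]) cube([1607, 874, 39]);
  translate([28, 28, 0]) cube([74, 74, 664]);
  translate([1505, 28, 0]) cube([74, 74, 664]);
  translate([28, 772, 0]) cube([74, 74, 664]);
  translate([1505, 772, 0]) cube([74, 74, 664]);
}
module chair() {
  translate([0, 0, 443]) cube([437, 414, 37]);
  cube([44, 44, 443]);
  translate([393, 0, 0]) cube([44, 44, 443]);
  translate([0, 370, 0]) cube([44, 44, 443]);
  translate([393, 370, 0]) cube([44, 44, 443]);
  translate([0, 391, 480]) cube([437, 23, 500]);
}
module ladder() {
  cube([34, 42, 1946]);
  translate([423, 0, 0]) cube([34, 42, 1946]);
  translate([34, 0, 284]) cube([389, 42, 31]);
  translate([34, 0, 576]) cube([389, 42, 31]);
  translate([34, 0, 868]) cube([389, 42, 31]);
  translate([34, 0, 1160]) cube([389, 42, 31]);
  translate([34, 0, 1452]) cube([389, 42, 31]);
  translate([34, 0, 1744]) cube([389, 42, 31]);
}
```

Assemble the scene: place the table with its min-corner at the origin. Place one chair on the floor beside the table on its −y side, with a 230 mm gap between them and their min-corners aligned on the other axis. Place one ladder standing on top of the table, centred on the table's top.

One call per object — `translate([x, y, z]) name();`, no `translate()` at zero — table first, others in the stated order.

table();
translate([0, -644, 0]) chair();
translate([575, 416, 703]) ladder();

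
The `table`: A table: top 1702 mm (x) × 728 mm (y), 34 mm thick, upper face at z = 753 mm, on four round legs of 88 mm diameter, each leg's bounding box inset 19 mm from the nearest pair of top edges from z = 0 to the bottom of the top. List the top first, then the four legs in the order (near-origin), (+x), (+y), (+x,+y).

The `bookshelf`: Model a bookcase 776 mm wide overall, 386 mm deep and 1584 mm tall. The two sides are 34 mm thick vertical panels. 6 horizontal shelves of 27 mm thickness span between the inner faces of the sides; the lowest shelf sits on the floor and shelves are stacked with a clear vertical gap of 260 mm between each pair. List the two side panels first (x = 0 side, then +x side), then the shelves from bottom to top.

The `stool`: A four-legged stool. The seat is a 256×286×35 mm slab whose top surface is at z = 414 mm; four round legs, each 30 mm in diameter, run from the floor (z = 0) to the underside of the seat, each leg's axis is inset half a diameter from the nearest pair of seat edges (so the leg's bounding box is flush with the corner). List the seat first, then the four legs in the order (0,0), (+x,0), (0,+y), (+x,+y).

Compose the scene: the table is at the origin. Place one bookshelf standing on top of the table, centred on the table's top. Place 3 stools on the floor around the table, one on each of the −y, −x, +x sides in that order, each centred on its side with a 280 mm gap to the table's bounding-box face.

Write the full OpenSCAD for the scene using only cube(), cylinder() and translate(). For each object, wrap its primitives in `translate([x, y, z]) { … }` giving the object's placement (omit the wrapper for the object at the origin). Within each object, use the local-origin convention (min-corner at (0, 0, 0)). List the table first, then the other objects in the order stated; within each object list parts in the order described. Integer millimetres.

translate([0, 0, 719]) cube([1702, 728, 34]);
translate([63, 63, 0]) cylinder(h = 719, r = 44);
translate([1639, 63, 0]) cylinder(h = 719, r = 44);
translate([63, 665, 0]) cylinder(h = 719, r = 44);
translate([1639, 665, 0]) cylinder(h = 719, r = 44);
translate([463, 171, 753]) {
  cube([34, 386, 1584]);
  translate([742, 0, 0]) cube([34, 386, 1584]);
  translate([34, 0, 0]) cube([708, 386, 27]);
  translate([34, 0, 287]) cube([708, 386, 27]);
  translate([34, 0, 574]) cube([708, 386, 27]);
  translate([34, 0, 861]) cube([708, 386, 27]);
  translate([34, 0, 1148]) cube([708, 386, 27]);
  translate([34, 0, 1435]) cube([708, 386, 27]);
}
translate([723, -566, 0]) {
  translate([0, 0, 379]) cube([256, 286, 35]);
  translate([15, 15, 0]) cylinder(h = 379, r = 15);
  translate([241, 15, 0]) cylinder(h = 379, r = 15);
  translate([15, 271, 0]) cylinder(h = 379, r = 15);
  translate([241, 271, 0]) cylinder(h = 379, r = 15);
}
translate([-536, 221, 0]) {
  translate([0, 0, 379]) cube([256, 286, 35]);
  translate([15, 15, 0]) cylinder(h = 379, r = 15);
  translate([241, 15, 0]) cylinder(h = 379, r = 15);
  translate([15, 271, 0]) cylinder(h = 379, r = 15);
  translate([241, 271, 0]) cylinder(h = 379, r = 15);
}
translate([1982, 221, 0]) {
  translate([0, 0, 379]) cube([256, 286, 35]);
  translate([15, 15, 0]) cylinder(h = 379, r = 15);
  translate([241, 15, 0]) cylinder(h = 379, r = 15);
  translate([15, 271, 0]) cylinder(h = 379, r = 15);
  translate([241, 271, 0]) cylinder(h = 379, r = 15);
}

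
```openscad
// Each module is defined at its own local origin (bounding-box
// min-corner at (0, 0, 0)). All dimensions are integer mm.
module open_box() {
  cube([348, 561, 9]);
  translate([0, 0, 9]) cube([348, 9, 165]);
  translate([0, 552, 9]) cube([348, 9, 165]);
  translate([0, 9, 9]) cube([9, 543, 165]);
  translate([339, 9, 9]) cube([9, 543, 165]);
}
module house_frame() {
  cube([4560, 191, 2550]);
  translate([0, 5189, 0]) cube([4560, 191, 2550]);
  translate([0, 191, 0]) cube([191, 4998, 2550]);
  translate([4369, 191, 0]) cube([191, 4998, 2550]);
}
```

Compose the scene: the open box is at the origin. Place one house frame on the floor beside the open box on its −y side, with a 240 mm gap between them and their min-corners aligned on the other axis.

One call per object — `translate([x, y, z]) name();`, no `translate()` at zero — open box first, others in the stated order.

open_box();
translate([0, -5620, 0]) house_frame();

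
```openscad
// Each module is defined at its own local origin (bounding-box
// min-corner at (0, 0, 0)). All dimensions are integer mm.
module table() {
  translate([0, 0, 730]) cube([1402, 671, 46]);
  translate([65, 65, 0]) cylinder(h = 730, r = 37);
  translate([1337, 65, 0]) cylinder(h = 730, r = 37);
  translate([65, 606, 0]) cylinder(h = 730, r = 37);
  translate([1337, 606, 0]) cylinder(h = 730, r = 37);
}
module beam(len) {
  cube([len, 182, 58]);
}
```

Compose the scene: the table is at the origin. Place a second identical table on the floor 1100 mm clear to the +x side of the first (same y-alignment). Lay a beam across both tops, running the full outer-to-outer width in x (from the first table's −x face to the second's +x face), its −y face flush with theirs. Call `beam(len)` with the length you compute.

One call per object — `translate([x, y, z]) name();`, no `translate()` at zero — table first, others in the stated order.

table();
translate([2502, 0, 0]) table();
translate([0, 0, 776]) beam(3904);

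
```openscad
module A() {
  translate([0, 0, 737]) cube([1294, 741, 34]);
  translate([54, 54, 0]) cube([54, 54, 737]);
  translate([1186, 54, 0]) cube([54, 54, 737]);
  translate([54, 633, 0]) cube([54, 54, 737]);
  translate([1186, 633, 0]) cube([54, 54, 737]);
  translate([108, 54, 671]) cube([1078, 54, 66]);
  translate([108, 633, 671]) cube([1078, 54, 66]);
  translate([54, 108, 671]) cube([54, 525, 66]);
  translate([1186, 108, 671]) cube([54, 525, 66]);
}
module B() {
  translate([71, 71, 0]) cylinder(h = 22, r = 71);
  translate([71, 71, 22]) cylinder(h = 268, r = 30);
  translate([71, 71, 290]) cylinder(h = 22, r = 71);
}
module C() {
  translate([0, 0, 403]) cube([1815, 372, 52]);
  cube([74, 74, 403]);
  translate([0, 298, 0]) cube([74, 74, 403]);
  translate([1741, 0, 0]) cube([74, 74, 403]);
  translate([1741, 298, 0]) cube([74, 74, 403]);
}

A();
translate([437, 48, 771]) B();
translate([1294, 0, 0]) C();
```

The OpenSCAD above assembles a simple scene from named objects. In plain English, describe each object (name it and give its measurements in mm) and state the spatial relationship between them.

A is a rectangular dining table. The top is 1294×741×34 mm with its upper surface at z = 771 mm. It stands on four 54×54 mm square legs, each inset 54 mm from the nearest pair of top edges, running from the floor to the underside of the top. Four apron rails, 54 mm thick and 66 mm tall, run between adjacent legs with their top edges flush with the underside of the top and their outer faces flush with the legs' outer faces.

B is a spool: two coaxial disc flanges of radius 71 mm and thickness 22 mm, joined by a core cylinder of radius 30 mm and height 268 mm. The lower flange rests on z = 0 and the three cylinders share a vertical axis.

C is a long wooden bench with a 1815 mm (x) × 372 mm (y) seat, 52 mm thick, its top surface 455 mm above the floor. Four 74 mm square legs at the seat corners, flush with the edges, run from z = 0 to the seat underside.

The spool is on top of the table. The bench is against the table's +x side, with their −y faces flush.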